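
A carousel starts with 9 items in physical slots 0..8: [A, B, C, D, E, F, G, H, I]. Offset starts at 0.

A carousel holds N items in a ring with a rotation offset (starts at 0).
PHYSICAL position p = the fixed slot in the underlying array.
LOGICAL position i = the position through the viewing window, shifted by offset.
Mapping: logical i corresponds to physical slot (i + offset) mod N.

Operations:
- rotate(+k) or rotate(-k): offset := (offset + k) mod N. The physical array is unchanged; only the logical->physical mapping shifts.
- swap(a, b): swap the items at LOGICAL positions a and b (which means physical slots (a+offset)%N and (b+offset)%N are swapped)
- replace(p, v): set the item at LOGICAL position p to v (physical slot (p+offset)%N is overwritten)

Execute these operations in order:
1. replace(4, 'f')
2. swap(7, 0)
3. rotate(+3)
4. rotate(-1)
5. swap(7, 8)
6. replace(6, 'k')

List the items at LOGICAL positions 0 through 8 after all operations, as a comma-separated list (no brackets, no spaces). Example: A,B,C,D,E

Answer: C,D,f,F,G,A,k,B,H

Derivation:
After op 1 (replace(4, 'f')): offset=0, physical=[A,B,C,D,f,F,G,H,I], logical=[A,B,C,D,f,F,G,H,I]
After op 2 (swap(7, 0)): offset=0, physical=[H,B,C,D,f,F,G,A,I], logical=[H,B,C,D,f,F,G,A,I]
After op 3 (rotate(+3)): offset=3, physical=[H,B,C,D,f,F,G,A,I], logical=[D,f,F,G,A,I,H,B,C]
After op 4 (rotate(-1)): offset=2, physical=[H,B,C,D,f,F,G,A,I], logical=[C,D,f,F,G,A,I,H,B]
After op 5 (swap(7, 8)): offset=2, physical=[B,H,C,D,f,F,G,A,I], logical=[C,D,f,F,G,A,I,B,H]
After op 6 (replace(6, 'k')): offset=2, physical=[B,H,C,D,f,F,G,A,k], logical=[C,D,f,F,G,A,k,B,H]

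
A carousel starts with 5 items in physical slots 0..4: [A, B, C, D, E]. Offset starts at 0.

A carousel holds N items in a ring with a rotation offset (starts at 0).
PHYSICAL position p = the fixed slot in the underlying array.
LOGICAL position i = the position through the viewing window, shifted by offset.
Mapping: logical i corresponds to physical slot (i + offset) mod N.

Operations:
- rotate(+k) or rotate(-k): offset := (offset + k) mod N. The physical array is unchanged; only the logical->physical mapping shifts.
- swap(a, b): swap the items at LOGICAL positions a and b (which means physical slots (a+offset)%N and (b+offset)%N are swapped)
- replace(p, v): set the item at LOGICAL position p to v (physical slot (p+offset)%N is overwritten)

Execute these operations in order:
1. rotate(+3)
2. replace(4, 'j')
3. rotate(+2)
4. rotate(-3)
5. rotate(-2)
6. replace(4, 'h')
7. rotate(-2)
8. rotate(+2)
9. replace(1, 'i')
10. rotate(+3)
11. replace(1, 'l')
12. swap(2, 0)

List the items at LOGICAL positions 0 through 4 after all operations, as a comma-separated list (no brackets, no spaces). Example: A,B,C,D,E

Answer: A,l,D,i,j

Derivation:
After op 1 (rotate(+3)): offset=3, physical=[A,B,C,D,E], logical=[D,E,A,B,C]
After op 2 (replace(4, 'j')): offset=3, physical=[A,B,j,D,E], logical=[D,E,A,B,j]
After op 3 (rotate(+2)): offset=0, physical=[A,B,j,D,E], logical=[A,B,j,D,E]
After op 4 (rotate(-3)): offset=2, physical=[A,B,j,D,E], logical=[j,D,E,A,B]
After op 5 (rotate(-2)): offset=0, physical=[A,B,j,D,E], logical=[A,B,j,D,E]
After op 6 (replace(4, 'h')): offset=0, physical=[A,B,j,D,h], logical=[A,B,j,D,h]
After op 7 (rotate(-2)): offset=3, physical=[A,B,j,D,h], logical=[D,h,A,B,j]
After op 8 (rotate(+2)): offset=0, physical=[A,B,j,D,h], logical=[A,B,j,D,h]
After op 9 (replace(1, 'i')): offset=0, physical=[A,i,j,D,h], logical=[A,i,j,D,h]
After op 10 (rotate(+3)): offset=3, physical=[A,i,j,D,h], logical=[D,h,A,i,j]
After op 11 (replace(1, 'l')): offset=3, physical=[A,i,j,D,l], logical=[D,l,A,i,j]
After op 12 (swap(2, 0)): offset=3, physical=[D,i,j,A,l], logical=[A,l,D,i,j]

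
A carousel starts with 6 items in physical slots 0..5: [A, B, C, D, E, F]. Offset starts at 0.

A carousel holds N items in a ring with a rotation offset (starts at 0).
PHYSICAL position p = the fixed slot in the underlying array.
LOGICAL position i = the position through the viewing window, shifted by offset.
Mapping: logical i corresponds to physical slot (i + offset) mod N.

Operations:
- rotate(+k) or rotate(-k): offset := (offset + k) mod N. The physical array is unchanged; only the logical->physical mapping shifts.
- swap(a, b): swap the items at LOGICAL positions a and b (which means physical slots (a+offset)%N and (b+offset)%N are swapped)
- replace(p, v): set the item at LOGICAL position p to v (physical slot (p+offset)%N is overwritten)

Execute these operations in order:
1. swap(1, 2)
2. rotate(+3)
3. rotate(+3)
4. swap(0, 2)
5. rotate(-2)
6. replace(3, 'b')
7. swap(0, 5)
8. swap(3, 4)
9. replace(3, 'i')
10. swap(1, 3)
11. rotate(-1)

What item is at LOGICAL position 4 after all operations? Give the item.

Answer: F

Derivation:
After op 1 (swap(1, 2)): offset=0, physical=[A,C,B,D,E,F], logical=[A,C,B,D,E,F]
After op 2 (rotate(+3)): offset=3, physical=[A,C,B,D,E,F], logical=[D,E,F,A,C,B]
After op 3 (rotate(+3)): offset=0, physical=[A,C,B,D,E,F], logical=[A,C,B,D,E,F]
After op 4 (swap(0, 2)): offset=0, physical=[B,C,A,D,E,F], logical=[B,C,A,D,E,F]
After op 5 (rotate(-2)): offset=4, physical=[B,C,A,D,E,F], logical=[E,F,B,C,A,D]
After op 6 (replace(3, 'b')): offset=4, physical=[B,b,A,D,E,F], logical=[E,F,B,b,A,D]
After op 7 (swap(0, 5)): offset=4, physical=[B,b,A,E,D,F], logical=[D,F,B,b,A,E]
After op 8 (swap(3, 4)): offset=4, physical=[B,A,b,E,D,F], logical=[D,F,B,A,b,E]
After op 9 (replace(3, 'i')): offset=4, physical=[B,i,b,E,D,F], logical=[D,F,B,i,b,E]
After op 10 (swap(1, 3)): offset=4, physical=[B,F,b,E,D,i], logical=[D,i,B,F,b,E]
After op 11 (rotate(-1)): offset=3, physical=[B,F,b,E,D,i], logical=[E,D,i,B,F,b]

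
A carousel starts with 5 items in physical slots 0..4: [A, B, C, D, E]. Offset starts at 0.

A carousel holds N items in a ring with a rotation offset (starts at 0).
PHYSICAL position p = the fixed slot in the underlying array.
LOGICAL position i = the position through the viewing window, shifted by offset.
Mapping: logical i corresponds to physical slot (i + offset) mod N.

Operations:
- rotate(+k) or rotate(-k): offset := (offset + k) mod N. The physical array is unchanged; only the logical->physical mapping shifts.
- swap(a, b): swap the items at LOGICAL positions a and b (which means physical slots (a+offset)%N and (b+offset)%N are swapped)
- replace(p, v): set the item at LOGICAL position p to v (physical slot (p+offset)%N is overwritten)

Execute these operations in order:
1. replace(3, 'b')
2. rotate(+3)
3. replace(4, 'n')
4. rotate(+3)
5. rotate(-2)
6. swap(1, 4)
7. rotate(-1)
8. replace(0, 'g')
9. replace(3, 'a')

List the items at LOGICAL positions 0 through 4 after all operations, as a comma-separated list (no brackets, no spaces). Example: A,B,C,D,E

After op 1 (replace(3, 'b')): offset=0, physical=[A,B,C,b,E], logical=[A,B,C,b,E]
After op 2 (rotate(+3)): offset=3, physical=[A,B,C,b,E], logical=[b,E,A,B,C]
After op 3 (replace(4, 'n')): offset=3, physical=[A,B,n,b,E], logical=[b,E,A,B,n]
After op 4 (rotate(+3)): offset=1, physical=[A,B,n,b,E], logical=[B,n,b,E,A]
After op 5 (rotate(-2)): offset=4, physical=[A,B,n,b,E], logical=[E,A,B,n,b]
After op 6 (swap(1, 4)): offset=4, physical=[b,B,n,A,E], logical=[E,b,B,n,A]
After op 7 (rotate(-1)): offset=3, physical=[b,B,n,A,E], logical=[A,E,b,B,n]
After op 8 (replace(0, 'g')): offset=3, physical=[b,B,n,g,E], logical=[g,E,b,B,n]
After op 9 (replace(3, 'a')): offset=3, physical=[b,a,n,g,E], logical=[g,E,b,a,n]

Answer: g,E,b,a,n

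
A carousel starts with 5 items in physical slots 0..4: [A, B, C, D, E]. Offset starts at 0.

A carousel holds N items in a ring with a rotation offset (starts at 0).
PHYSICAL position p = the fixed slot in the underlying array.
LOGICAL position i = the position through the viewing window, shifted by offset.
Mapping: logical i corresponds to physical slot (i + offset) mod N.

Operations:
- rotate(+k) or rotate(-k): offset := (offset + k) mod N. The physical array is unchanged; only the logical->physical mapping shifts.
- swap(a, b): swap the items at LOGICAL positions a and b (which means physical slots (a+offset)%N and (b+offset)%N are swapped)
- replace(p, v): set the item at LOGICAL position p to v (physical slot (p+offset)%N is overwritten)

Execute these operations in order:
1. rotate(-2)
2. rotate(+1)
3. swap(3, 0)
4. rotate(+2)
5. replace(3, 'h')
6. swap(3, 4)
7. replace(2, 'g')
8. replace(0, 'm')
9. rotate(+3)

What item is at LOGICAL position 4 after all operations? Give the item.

Answer: g

Derivation:
After op 1 (rotate(-2)): offset=3, physical=[A,B,C,D,E], logical=[D,E,A,B,C]
After op 2 (rotate(+1)): offset=4, physical=[A,B,C,D,E], logical=[E,A,B,C,D]
After op 3 (swap(3, 0)): offset=4, physical=[A,B,E,D,C], logical=[C,A,B,E,D]
After op 4 (rotate(+2)): offset=1, physical=[A,B,E,D,C], logical=[B,E,D,C,A]
After op 5 (replace(3, 'h')): offset=1, physical=[A,B,E,D,h], logical=[B,E,D,h,A]
After op 6 (swap(3, 4)): offset=1, physical=[h,B,E,D,A], logical=[B,E,D,A,h]
After op 7 (replace(2, 'g')): offset=1, physical=[h,B,E,g,A], logical=[B,E,g,A,h]
After op 8 (replace(0, 'm')): offset=1, physical=[h,m,E,g,A], logical=[m,E,g,A,h]
After op 9 (rotate(+3)): offset=4, physical=[h,m,E,g,A], logical=[A,h,m,E,g]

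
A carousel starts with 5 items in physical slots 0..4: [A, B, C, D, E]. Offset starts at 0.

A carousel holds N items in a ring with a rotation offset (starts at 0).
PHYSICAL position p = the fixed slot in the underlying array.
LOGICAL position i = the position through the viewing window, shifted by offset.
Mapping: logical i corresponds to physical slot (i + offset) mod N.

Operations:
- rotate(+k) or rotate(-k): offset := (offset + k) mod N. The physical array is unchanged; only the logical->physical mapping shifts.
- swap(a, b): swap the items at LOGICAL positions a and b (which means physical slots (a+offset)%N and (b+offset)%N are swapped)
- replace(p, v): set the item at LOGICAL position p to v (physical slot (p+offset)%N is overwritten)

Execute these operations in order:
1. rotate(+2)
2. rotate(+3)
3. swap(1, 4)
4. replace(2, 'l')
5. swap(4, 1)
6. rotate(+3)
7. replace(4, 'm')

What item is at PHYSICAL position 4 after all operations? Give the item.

After op 1 (rotate(+2)): offset=2, physical=[A,B,C,D,E], logical=[C,D,E,A,B]
After op 2 (rotate(+3)): offset=0, physical=[A,B,C,D,E], logical=[A,B,C,D,E]
After op 3 (swap(1, 4)): offset=0, physical=[A,E,C,D,B], logical=[A,E,C,D,B]
After op 4 (replace(2, 'l')): offset=0, physical=[A,E,l,D,B], logical=[A,E,l,D,B]
After op 5 (swap(4, 1)): offset=0, physical=[A,B,l,D,E], logical=[A,B,l,D,E]
After op 6 (rotate(+3)): offset=3, physical=[A,B,l,D,E], logical=[D,E,A,B,l]
After op 7 (replace(4, 'm')): offset=3, physical=[A,B,m,D,E], logical=[D,E,A,B,m]

Answer: E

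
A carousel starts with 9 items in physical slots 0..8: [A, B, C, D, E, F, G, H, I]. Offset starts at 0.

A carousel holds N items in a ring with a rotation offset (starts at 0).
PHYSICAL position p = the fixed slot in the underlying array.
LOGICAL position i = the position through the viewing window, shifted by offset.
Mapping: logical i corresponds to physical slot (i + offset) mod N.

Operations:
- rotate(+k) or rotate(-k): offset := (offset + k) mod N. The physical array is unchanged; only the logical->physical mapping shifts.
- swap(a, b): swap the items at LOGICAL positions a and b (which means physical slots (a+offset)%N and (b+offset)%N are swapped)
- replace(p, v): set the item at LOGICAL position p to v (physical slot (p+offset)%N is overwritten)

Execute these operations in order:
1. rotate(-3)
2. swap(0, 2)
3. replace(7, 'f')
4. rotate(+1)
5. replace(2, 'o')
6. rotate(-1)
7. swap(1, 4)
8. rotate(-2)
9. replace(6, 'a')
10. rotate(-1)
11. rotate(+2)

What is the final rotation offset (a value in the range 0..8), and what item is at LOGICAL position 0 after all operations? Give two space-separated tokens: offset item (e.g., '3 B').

After op 1 (rotate(-3)): offset=6, physical=[A,B,C,D,E,F,G,H,I], logical=[G,H,I,A,B,C,D,E,F]
After op 2 (swap(0, 2)): offset=6, physical=[A,B,C,D,E,F,I,H,G], logical=[I,H,G,A,B,C,D,E,F]
After op 3 (replace(7, 'f')): offset=6, physical=[A,B,C,D,f,F,I,H,G], logical=[I,H,G,A,B,C,D,f,F]
After op 4 (rotate(+1)): offset=7, physical=[A,B,C,D,f,F,I,H,G], logical=[H,G,A,B,C,D,f,F,I]
After op 5 (replace(2, 'o')): offset=7, physical=[o,B,C,D,f,F,I,H,G], logical=[H,G,o,B,C,D,f,F,I]
After op 6 (rotate(-1)): offset=6, physical=[o,B,C,D,f,F,I,H,G], logical=[I,H,G,o,B,C,D,f,F]
After op 7 (swap(1, 4)): offset=6, physical=[o,H,C,D,f,F,I,B,G], logical=[I,B,G,o,H,C,D,f,F]
After op 8 (rotate(-2)): offset=4, physical=[o,H,C,D,f,F,I,B,G], logical=[f,F,I,B,G,o,H,C,D]
After op 9 (replace(6, 'a')): offset=4, physical=[o,a,C,D,f,F,I,B,G], logical=[f,F,I,B,G,o,a,C,D]
After op 10 (rotate(-1)): offset=3, physical=[o,a,C,D,f,F,I,B,G], logical=[D,f,F,I,B,G,o,a,C]
After op 11 (rotate(+2)): offset=5, physical=[o,a,C,D,f,F,I,B,G], logical=[F,I,B,G,o,a,C,D,f]

Answer: 5 F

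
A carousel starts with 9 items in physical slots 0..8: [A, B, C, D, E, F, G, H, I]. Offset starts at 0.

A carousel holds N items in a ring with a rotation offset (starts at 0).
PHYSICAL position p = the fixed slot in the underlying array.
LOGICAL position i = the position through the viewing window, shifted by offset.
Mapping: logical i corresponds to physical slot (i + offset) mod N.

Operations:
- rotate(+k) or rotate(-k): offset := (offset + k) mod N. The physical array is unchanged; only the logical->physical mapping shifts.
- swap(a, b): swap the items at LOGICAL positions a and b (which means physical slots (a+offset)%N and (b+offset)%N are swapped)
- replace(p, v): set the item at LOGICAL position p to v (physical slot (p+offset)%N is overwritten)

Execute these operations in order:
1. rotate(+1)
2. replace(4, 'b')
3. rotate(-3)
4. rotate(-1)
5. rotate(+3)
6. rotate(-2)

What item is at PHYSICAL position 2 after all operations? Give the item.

After op 1 (rotate(+1)): offset=1, physical=[A,B,C,D,E,F,G,H,I], logical=[B,C,D,E,F,G,H,I,A]
After op 2 (replace(4, 'b')): offset=1, physical=[A,B,C,D,E,b,G,H,I], logical=[B,C,D,E,b,G,H,I,A]
After op 3 (rotate(-3)): offset=7, physical=[A,B,C,D,E,b,G,H,I], logical=[H,I,A,B,C,D,E,b,G]
After op 4 (rotate(-1)): offset=6, physical=[A,B,C,D,E,b,G,H,I], logical=[G,H,I,A,B,C,D,E,b]
After op 5 (rotate(+3)): offset=0, physical=[A,B,C,D,E,b,G,H,I], logical=[A,B,C,D,E,b,G,H,I]
After op 6 (rotate(-2)): offset=7, physical=[A,B,C,D,E,b,G,H,I], logical=[H,I,A,B,C,D,E,b,G]

Answer: C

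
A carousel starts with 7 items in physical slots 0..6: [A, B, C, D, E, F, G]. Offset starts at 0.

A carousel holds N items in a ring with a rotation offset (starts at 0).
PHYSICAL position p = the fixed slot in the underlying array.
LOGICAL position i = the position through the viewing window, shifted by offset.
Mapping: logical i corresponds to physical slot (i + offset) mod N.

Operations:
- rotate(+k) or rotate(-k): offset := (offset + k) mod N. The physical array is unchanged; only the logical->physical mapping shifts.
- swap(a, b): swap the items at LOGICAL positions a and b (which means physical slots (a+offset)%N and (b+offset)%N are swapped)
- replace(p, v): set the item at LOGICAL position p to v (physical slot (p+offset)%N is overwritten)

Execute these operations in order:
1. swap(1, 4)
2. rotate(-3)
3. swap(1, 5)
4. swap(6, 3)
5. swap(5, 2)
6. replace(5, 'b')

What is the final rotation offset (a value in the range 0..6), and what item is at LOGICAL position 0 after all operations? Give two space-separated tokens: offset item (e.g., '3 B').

After op 1 (swap(1, 4)): offset=0, physical=[A,E,C,D,B,F,G], logical=[A,E,C,D,B,F,G]
After op 2 (rotate(-3)): offset=4, physical=[A,E,C,D,B,F,G], logical=[B,F,G,A,E,C,D]
After op 3 (swap(1, 5)): offset=4, physical=[A,E,F,D,B,C,G], logical=[B,C,G,A,E,F,D]
After op 4 (swap(6, 3)): offset=4, physical=[D,E,F,A,B,C,G], logical=[B,C,G,D,E,F,A]
After op 5 (swap(5, 2)): offset=4, physical=[D,E,G,A,B,C,F], logical=[B,C,F,D,E,G,A]
After op 6 (replace(5, 'b')): offset=4, physical=[D,E,b,A,B,C,F], logical=[B,C,F,D,E,b,A]

Answer: 4 B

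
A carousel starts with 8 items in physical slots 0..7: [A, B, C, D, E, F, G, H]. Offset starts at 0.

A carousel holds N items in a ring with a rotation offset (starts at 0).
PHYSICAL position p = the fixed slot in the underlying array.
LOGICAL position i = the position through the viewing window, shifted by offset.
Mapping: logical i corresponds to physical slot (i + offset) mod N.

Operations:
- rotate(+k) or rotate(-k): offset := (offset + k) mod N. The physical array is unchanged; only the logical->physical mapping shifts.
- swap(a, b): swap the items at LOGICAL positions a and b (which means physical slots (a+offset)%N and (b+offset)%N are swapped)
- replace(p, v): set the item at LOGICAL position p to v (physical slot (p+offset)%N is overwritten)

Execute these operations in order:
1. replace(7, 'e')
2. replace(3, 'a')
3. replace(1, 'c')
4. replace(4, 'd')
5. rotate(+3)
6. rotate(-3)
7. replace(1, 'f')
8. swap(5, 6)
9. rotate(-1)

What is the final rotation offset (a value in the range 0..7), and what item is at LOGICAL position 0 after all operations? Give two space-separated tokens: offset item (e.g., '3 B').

After op 1 (replace(7, 'e')): offset=0, physical=[A,B,C,D,E,F,G,e], logical=[A,B,C,D,E,F,G,e]
After op 2 (replace(3, 'a')): offset=0, physical=[A,B,C,a,E,F,G,e], logical=[A,B,C,a,E,F,G,e]
After op 3 (replace(1, 'c')): offset=0, physical=[A,c,C,a,E,F,G,e], logical=[A,c,C,a,E,F,G,e]
After op 4 (replace(4, 'd')): offset=0, physical=[A,c,C,a,d,F,G,e], logical=[A,c,C,a,d,F,G,e]
After op 5 (rotate(+3)): offset=3, physical=[A,c,C,a,d,F,G,e], logical=[a,d,F,G,e,A,c,C]
After op 6 (rotate(-3)): offset=0, physical=[A,c,C,a,d,F,G,e], logical=[A,c,C,a,d,F,G,e]
After op 7 (replace(1, 'f')): offset=0, physical=[A,f,C,a,d,F,G,e], logical=[A,f,C,a,d,F,G,e]
After op 8 (swap(5, 6)): offset=0, physical=[A,f,C,a,d,G,F,e], logical=[A,f,C,a,d,G,F,e]
After op 9 (rotate(-1)): offset=7, physical=[A,f,C,a,d,G,F,e], logical=[e,A,f,C,a,d,G,F]

Answer: 7 e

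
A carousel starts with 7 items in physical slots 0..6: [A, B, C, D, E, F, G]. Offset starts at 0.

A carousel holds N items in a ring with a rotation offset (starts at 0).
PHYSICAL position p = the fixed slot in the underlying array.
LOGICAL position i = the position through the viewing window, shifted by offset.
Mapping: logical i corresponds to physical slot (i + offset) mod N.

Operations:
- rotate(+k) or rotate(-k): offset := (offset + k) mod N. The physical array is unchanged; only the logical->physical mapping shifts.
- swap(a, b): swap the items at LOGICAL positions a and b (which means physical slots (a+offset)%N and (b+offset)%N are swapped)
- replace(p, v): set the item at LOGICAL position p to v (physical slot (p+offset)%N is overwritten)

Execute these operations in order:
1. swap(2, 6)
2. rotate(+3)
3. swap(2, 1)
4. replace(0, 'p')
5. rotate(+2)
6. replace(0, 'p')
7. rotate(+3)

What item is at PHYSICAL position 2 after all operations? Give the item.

After op 1 (swap(2, 6)): offset=0, physical=[A,B,G,D,E,F,C], logical=[A,B,G,D,E,F,C]
After op 2 (rotate(+3)): offset=3, physical=[A,B,G,D,E,F,C], logical=[D,E,F,C,A,B,G]
After op 3 (swap(2, 1)): offset=3, physical=[A,B,G,D,F,E,C], logical=[D,F,E,C,A,B,G]
After op 4 (replace(0, 'p')): offset=3, physical=[A,B,G,p,F,E,C], logical=[p,F,E,C,A,B,G]
After op 5 (rotate(+2)): offset=5, physical=[A,B,G,p,F,E,C], logical=[E,C,A,B,G,p,F]
After op 6 (replace(0, 'p')): offset=5, physical=[A,B,G,p,F,p,C], logical=[p,C,A,B,G,p,F]
After op 7 (rotate(+3)): offset=1, physical=[A,B,G,p,F,p,C], logical=[B,G,p,F,p,C,A]

Answer: G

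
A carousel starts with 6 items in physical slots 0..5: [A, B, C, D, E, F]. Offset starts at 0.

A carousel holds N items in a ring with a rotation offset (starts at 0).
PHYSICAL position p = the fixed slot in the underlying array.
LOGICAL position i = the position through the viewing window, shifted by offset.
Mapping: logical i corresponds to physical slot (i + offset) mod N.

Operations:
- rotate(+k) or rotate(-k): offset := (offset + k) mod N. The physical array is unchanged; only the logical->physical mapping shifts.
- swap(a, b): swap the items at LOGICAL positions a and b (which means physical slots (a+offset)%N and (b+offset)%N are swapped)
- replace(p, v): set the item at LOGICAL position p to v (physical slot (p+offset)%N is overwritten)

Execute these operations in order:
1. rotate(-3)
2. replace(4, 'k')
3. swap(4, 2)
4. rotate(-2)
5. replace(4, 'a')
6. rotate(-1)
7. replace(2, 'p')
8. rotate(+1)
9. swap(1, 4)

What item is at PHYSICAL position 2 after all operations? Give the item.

After op 1 (rotate(-3)): offset=3, physical=[A,B,C,D,E,F], logical=[D,E,F,A,B,C]
After op 2 (replace(4, 'k')): offset=3, physical=[A,k,C,D,E,F], logical=[D,E,F,A,k,C]
After op 3 (swap(4, 2)): offset=3, physical=[A,F,C,D,E,k], logical=[D,E,k,A,F,C]
After op 4 (rotate(-2)): offset=1, physical=[A,F,C,D,E,k], logical=[F,C,D,E,k,A]
After op 5 (replace(4, 'a')): offset=1, physical=[A,F,C,D,E,a], logical=[F,C,D,E,a,A]
After op 6 (rotate(-1)): offset=0, physical=[A,F,C,D,E,a], logical=[A,F,C,D,E,a]
After op 7 (replace(2, 'p')): offset=0, physical=[A,F,p,D,E,a], logical=[A,F,p,D,E,a]
After op 8 (rotate(+1)): offset=1, physical=[A,F,p,D,E,a], logical=[F,p,D,E,a,A]
After op 9 (swap(1, 4)): offset=1, physical=[A,F,a,D,E,p], logical=[F,a,D,E,p,A]

Answer: a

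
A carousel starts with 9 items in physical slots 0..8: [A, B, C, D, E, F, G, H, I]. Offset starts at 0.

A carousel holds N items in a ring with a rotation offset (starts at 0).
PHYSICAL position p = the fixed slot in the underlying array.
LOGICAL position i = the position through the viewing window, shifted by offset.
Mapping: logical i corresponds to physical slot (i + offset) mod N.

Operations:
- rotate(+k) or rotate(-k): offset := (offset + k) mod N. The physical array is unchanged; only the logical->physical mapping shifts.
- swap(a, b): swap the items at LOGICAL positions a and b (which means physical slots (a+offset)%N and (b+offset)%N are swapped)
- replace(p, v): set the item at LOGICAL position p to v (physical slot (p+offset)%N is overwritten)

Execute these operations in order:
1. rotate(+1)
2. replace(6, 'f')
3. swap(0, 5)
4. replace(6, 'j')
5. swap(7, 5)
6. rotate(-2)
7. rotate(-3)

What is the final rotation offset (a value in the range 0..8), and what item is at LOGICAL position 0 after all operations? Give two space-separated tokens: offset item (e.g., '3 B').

After op 1 (rotate(+1)): offset=1, physical=[A,B,C,D,E,F,G,H,I], logical=[B,C,D,E,F,G,H,I,A]
After op 2 (replace(6, 'f')): offset=1, physical=[A,B,C,D,E,F,G,f,I], logical=[B,C,D,E,F,G,f,I,A]
After op 3 (swap(0, 5)): offset=1, physical=[A,G,C,D,E,F,B,f,I], logical=[G,C,D,E,F,B,f,I,A]
After op 4 (replace(6, 'j')): offset=1, physical=[A,G,C,D,E,F,B,j,I], logical=[G,C,D,E,F,B,j,I,A]
After op 5 (swap(7, 5)): offset=1, physical=[A,G,C,D,E,F,I,j,B], logical=[G,C,D,E,F,I,j,B,A]
After op 6 (rotate(-2)): offset=8, physical=[A,G,C,D,E,F,I,j,B], logical=[B,A,G,C,D,E,F,I,j]
After op 7 (rotate(-3)): offset=5, physical=[A,G,C,D,E,F,I,j,B], logical=[F,I,j,B,A,G,C,D,E]

Answer: 5 F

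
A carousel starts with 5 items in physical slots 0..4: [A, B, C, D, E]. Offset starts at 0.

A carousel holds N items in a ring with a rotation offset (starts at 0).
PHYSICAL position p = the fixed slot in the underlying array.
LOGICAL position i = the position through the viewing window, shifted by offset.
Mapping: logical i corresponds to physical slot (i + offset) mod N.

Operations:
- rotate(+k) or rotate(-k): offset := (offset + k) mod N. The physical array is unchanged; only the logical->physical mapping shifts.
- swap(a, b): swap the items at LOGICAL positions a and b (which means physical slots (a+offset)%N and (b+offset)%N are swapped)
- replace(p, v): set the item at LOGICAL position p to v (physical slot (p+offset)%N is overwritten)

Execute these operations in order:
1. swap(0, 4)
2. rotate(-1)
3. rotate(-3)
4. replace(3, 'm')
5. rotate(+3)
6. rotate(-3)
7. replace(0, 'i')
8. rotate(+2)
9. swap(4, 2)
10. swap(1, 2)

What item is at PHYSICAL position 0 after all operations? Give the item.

After op 1 (swap(0, 4)): offset=0, physical=[E,B,C,D,A], logical=[E,B,C,D,A]
After op 2 (rotate(-1)): offset=4, physical=[E,B,C,D,A], logical=[A,E,B,C,D]
After op 3 (rotate(-3)): offset=1, physical=[E,B,C,D,A], logical=[B,C,D,A,E]
After op 4 (replace(3, 'm')): offset=1, physical=[E,B,C,D,m], logical=[B,C,D,m,E]
After op 5 (rotate(+3)): offset=4, physical=[E,B,C,D,m], logical=[m,E,B,C,D]
After op 6 (rotate(-3)): offset=1, physical=[E,B,C,D,m], logical=[B,C,D,m,E]
After op 7 (replace(0, 'i')): offset=1, physical=[E,i,C,D,m], logical=[i,C,D,m,E]
After op 8 (rotate(+2)): offset=3, physical=[E,i,C,D,m], logical=[D,m,E,i,C]
After op 9 (swap(4, 2)): offset=3, physical=[C,i,E,D,m], logical=[D,m,C,i,E]
After op 10 (swap(1, 2)): offset=3, physical=[m,i,E,D,C], logical=[D,C,m,i,E]

Answer: m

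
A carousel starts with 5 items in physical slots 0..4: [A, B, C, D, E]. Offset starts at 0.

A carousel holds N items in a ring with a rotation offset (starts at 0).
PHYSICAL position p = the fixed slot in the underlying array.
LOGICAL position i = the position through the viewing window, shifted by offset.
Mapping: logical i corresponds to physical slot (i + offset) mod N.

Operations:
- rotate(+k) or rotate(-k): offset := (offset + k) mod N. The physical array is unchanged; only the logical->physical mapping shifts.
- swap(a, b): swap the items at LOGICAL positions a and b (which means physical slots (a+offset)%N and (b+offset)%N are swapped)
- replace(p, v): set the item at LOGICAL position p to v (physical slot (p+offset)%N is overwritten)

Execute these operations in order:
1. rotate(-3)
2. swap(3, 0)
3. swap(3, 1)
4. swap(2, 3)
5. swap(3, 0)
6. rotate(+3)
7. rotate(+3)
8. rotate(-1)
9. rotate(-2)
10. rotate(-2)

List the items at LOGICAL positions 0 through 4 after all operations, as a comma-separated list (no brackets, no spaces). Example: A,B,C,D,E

Answer: C,D,A,B,E

Derivation:
After op 1 (rotate(-3)): offset=2, physical=[A,B,C,D,E], logical=[C,D,E,A,B]
After op 2 (swap(3, 0)): offset=2, physical=[C,B,A,D,E], logical=[A,D,E,C,B]
After op 3 (swap(3, 1)): offset=2, physical=[D,B,A,C,E], logical=[A,C,E,D,B]
After op 4 (swap(2, 3)): offset=2, physical=[E,B,A,C,D], logical=[A,C,D,E,B]
After op 5 (swap(3, 0)): offset=2, physical=[A,B,E,C,D], logical=[E,C,D,A,B]
After op 6 (rotate(+3)): offset=0, physical=[A,B,E,C,D], logical=[A,B,E,C,D]
After op 7 (rotate(+3)): offset=3, physical=[A,B,E,C,D], logical=[C,D,A,B,E]
After op 8 (rotate(-1)): offset=2, physical=[A,B,E,C,D], logical=[E,C,D,A,B]
After op 9 (rotate(-2)): offset=0, physical=[A,B,E,C,D], logical=[A,B,E,C,D]
After op 10 (rotate(-2)): offset=3, physical=[A,B,E,C,D], logical=[C,D,A,B,E]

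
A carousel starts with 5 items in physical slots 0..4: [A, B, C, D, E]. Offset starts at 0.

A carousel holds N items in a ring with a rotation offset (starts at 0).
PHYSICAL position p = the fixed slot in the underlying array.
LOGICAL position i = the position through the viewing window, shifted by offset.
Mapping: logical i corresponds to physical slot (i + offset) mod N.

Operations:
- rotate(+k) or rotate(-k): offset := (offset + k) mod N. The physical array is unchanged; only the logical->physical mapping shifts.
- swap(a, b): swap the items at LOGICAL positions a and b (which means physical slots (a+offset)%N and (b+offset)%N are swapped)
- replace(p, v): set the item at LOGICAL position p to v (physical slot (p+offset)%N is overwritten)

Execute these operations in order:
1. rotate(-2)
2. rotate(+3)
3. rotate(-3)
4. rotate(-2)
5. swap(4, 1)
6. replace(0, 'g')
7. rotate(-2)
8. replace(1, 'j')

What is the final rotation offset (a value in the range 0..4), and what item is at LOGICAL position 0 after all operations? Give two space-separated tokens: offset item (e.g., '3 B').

Answer: 4 E

Derivation:
After op 1 (rotate(-2)): offset=3, physical=[A,B,C,D,E], logical=[D,E,A,B,C]
After op 2 (rotate(+3)): offset=1, physical=[A,B,C,D,E], logical=[B,C,D,E,A]
After op 3 (rotate(-3)): offset=3, physical=[A,B,C,D,E], logical=[D,E,A,B,C]
After op 4 (rotate(-2)): offset=1, physical=[A,B,C,D,E], logical=[B,C,D,E,A]
After op 5 (swap(4, 1)): offset=1, physical=[C,B,A,D,E], logical=[B,A,D,E,C]
After op 6 (replace(0, 'g')): offset=1, physical=[C,g,A,D,E], logical=[g,A,D,E,C]
After op 7 (rotate(-2)): offset=4, physical=[C,g,A,D,E], logical=[E,C,g,A,D]
After op 8 (replace(1, 'j')): offset=4, physical=[j,g,A,D,E], logical=[E,j,g,A,D]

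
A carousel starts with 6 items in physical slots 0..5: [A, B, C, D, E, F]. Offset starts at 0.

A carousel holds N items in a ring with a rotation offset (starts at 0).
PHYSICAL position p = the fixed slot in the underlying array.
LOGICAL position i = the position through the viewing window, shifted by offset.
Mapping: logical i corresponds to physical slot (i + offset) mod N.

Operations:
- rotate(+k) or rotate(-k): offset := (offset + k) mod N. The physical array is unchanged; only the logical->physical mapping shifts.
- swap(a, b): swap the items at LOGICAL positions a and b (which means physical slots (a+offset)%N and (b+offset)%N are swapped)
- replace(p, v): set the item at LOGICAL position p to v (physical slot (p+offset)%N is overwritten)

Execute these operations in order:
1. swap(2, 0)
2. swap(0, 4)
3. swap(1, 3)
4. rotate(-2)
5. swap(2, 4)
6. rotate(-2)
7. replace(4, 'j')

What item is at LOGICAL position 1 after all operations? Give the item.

Answer: B

Derivation:
After op 1 (swap(2, 0)): offset=0, physical=[C,B,A,D,E,F], logical=[C,B,A,D,E,F]
After op 2 (swap(0, 4)): offset=0, physical=[E,B,A,D,C,F], logical=[E,B,A,D,C,F]
After op 3 (swap(1, 3)): offset=0, physical=[E,D,A,B,C,F], logical=[E,D,A,B,C,F]
After op 4 (rotate(-2)): offset=4, physical=[E,D,A,B,C,F], logical=[C,F,E,D,A,B]
After op 5 (swap(2, 4)): offset=4, physical=[A,D,E,B,C,F], logical=[C,F,A,D,E,B]
After op 6 (rotate(-2)): offset=2, physical=[A,D,E,B,C,F], logical=[E,B,C,F,A,D]
After op 7 (replace(4, 'j')): offset=2, physical=[j,D,E,B,C,F], logical=[E,B,C,F,j,D]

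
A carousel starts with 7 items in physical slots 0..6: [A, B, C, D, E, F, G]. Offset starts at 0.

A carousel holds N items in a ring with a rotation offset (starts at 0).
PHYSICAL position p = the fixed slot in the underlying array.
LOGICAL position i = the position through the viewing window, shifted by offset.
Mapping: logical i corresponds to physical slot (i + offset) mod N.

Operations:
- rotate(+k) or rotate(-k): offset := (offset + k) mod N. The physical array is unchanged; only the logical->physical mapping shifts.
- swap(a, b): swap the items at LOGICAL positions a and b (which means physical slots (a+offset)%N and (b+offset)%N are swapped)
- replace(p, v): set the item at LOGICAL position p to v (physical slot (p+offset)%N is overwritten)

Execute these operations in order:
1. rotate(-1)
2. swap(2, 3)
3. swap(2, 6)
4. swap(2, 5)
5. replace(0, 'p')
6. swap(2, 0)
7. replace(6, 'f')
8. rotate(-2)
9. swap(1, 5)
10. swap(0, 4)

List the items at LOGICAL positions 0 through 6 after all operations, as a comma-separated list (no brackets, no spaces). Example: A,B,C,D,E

After op 1 (rotate(-1)): offset=6, physical=[A,B,C,D,E,F,G], logical=[G,A,B,C,D,E,F]
After op 2 (swap(2, 3)): offset=6, physical=[A,C,B,D,E,F,G], logical=[G,A,C,B,D,E,F]
After op 3 (swap(2, 6)): offset=6, physical=[A,F,B,D,E,C,G], logical=[G,A,F,B,D,E,C]
After op 4 (swap(2, 5)): offset=6, physical=[A,E,B,D,F,C,G], logical=[G,A,E,B,D,F,C]
After op 5 (replace(0, 'p')): offset=6, physical=[A,E,B,D,F,C,p], logical=[p,A,E,B,D,F,C]
After op 6 (swap(2, 0)): offset=6, physical=[A,p,B,D,F,C,E], logical=[E,A,p,B,D,F,C]
After op 7 (replace(6, 'f')): offset=6, physical=[A,p,B,D,F,f,E], logical=[E,A,p,B,D,F,f]
After op 8 (rotate(-2)): offset=4, physical=[A,p,B,D,F,f,E], logical=[F,f,E,A,p,B,D]
After op 9 (swap(1, 5)): offset=4, physical=[A,p,f,D,F,B,E], logical=[F,B,E,A,p,f,D]
After op 10 (swap(0, 4)): offset=4, physical=[A,F,f,D,p,B,E], logical=[p,B,E,A,F,f,D]

Answer: p,B,E,A,F,f,D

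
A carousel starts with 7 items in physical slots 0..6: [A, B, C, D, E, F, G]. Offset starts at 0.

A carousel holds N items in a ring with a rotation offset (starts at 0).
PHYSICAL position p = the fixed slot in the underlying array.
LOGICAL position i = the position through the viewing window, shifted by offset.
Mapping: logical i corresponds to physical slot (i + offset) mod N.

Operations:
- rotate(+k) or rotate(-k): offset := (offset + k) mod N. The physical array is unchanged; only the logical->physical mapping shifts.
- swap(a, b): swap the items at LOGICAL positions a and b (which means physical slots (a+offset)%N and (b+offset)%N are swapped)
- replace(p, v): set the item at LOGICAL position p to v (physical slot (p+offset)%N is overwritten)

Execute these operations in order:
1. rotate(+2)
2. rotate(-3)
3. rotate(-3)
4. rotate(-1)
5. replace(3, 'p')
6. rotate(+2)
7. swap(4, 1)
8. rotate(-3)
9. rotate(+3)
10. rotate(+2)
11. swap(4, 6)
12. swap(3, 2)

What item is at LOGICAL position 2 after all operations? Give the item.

Answer: C

Derivation:
After op 1 (rotate(+2)): offset=2, physical=[A,B,C,D,E,F,G], logical=[C,D,E,F,G,A,B]
After op 2 (rotate(-3)): offset=6, physical=[A,B,C,D,E,F,G], logical=[G,A,B,C,D,E,F]
After op 3 (rotate(-3)): offset=3, physical=[A,B,C,D,E,F,G], logical=[D,E,F,G,A,B,C]
After op 4 (rotate(-1)): offset=2, physical=[A,B,C,D,E,F,G], logical=[C,D,E,F,G,A,B]
After op 5 (replace(3, 'p')): offset=2, physical=[A,B,C,D,E,p,G], logical=[C,D,E,p,G,A,B]
After op 6 (rotate(+2)): offset=4, physical=[A,B,C,D,E,p,G], logical=[E,p,G,A,B,C,D]
After op 7 (swap(4, 1)): offset=4, physical=[A,p,C,D,E,B,G], logical=[E,B,G,A,p,C,D]
After op 8 (rotate(-3)): offset=1, physical=[A,p,C,D,E,B,G], logical=[p,C,D,E,B,G,A]
After op 9 (rotate(+3)): offset=4, physical=[A,p,C,D,E,B,G], logical=[E,B,G,A,p,C,D]
After op 10 (rotate(+2)): offset=6, physical=[A,p,C,D,E,B,G], logical=[G,A,p,C,D,E,B]
After op 11 (swap(4, 6)): offset=6, physical=[A,p,C,B,E,D,G], logical=[G,A,p,C,B,E,D]
After op 12 (swap(3, 2)): offset=6, physical=[A,C,p,B,E,D,G], logical=[G,A,C,p,B,E,D]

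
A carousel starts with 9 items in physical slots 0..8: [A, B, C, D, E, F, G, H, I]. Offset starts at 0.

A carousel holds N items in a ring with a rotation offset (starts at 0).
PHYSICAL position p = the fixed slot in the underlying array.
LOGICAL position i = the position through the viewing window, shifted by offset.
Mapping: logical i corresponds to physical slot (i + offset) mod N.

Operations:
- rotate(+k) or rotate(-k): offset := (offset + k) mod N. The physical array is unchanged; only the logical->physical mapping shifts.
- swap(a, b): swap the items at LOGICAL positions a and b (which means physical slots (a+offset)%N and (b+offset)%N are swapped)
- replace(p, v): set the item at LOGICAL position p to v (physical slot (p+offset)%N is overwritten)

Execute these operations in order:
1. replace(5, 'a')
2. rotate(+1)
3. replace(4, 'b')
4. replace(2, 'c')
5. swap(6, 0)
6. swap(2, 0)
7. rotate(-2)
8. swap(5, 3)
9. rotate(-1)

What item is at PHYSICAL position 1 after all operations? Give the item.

Answer: c

Derivation:
After op 1 (replace(5, 'a')): offset=0, physical=[A,B,C,D,E,a,G,H,I], logical=[A,B,C,D,E,a,G,H,I]
After op 2 (rotate(+1)): offset=1, physical=[A,B,C,D,E,a,G,H,I], logical=[B,C,D,E,a,G,H,I,A]
After op 3 (replace(4, 'b')): offset=1, physical=[A,B,C,D,E,b,G,H,I], logical=[B,C,D,E,b,G,H,I,A]
After op 4 (replace(2, 'c')): offset=1, physical=[A,B,C,c,E,b,G,H,I], logical=[B,C,c,E,b,G,H,I,A]
After op 5 (swap(6, 0)): offset=1, physical=[A,H,C,c,E,b,G,B,I], logical=[H,C,c,E,b,G,B,I,A]
After op 6 (swap(2, 0)): offset=1, physical=[A,c,C,H,E,b,G,B,I], logical=[c,C,H,E,b,G,B,I,A]
After op 7 (rotate(-2)): offset=8, physical=[A,c,C,H,E,b,G,B,I], logical=[I,A,c,C,H,E,b,G,B]
After op 8 (swap(5, 3)): offset=8, physical=[A,c,E,H,C,b,G,B,I], logical=[I,A,c,E,H,C,b,G,B]
After op 9 (rotate(-1)): offset=7, physical=[A,c,E,H,C,b,G,B,I], logical=[B,I,A,c,E,H,C,b,G]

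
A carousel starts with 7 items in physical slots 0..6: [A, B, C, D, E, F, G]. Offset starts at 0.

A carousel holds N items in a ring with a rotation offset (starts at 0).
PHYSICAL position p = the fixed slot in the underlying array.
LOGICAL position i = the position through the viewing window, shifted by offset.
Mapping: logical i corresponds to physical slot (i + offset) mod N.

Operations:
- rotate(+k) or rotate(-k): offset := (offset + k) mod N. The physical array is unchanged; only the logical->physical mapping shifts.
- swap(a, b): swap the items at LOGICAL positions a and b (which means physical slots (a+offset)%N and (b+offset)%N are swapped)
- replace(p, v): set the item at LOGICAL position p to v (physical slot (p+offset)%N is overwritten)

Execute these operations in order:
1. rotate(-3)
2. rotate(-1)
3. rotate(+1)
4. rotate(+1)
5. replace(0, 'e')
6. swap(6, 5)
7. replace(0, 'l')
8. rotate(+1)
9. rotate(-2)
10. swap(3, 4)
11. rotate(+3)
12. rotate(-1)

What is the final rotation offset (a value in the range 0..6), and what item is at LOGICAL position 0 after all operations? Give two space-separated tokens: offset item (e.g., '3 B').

Answer: 6 G

Derivation:
After op 1 (rotate(-3)): offset=4, physical=[A,B,C,D,E,F,G], logical=[E,F,G,A,B,C,D]
After op 2 (rotate(-1)): offset=3, physical=[A,B,C,D,E,F,G], logical=[D,E,F,G,A,B,C]
After op 3 (rotate(+1)): offset=4, physical=[A,B,C,D,E,F,G], logical=[E,F,G,A,B,C,D]
After op 4 (rotate(+1)): offset=5, physical=[A,B,C,D,E,F,G], logical=[F,G,A,B,C,D,E]
After op 5 (replace(0, 'e')): offset=5, physical=[A,B,C,D,E,e,G], logical=[e,G,A,B,C,D,E]
After op 6 (swap(6, 5)): offset=5, physical=[A,B,C,E,D,e,G], logical=[e,G,A,B,C,E,D]
After op 7 (replace(0, 'l')): offset=5, physical=[A,B,C,E,D,l,G], logical=[l,G,A,B,C,E,D]
After op 8 (rotate(+1)): offset=6, physical=[A,B,C,E,D,l,G], logical=[G,A,B,C,E,D,l]
After op 9 (rotate(-2)): offset=4, physical=[A,B,C,E,D,l,G], logical=[D,l,G,A,B,C,E]
After op 10 (swap(3, 4)): offset=4, physical=[B,A,C,E,D,l,G], logical=[D,l,G,B,A,C,E]
After op 11 (rotate(+3)): offset=0, physical=[B,A,C,E,D,l,G], logical=[B,A,C,E,D,l,G]
After op 12 (rotate(-1)): offset=6, physical=[B,A,C,E,D,l,G], logical=[G,B,A,C,E,D,l]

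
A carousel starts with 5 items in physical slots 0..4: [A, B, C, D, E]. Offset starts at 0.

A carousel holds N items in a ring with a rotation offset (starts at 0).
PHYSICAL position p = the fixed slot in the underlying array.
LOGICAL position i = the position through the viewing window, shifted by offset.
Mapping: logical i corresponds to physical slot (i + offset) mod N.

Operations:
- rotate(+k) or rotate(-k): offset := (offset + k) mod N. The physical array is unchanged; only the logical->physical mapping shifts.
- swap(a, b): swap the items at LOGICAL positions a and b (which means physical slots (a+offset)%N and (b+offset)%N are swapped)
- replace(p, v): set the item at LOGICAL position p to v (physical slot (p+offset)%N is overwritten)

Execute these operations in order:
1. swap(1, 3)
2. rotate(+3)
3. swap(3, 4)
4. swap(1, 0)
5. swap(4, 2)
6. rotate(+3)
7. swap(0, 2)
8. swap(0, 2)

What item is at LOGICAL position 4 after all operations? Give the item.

After op 1 (swap(1, 3)): offset=0, physical=[A,D,C,B,E], logical=[A,D,C,B,E]
After op 2 (rotate(+3)): offset=3, physical=[A,D,C,B,E], logical=[B,E,A,D,C]
After op 3 (swap(3, 4)): offset=3, physical=[A,C,D,B,E], logical=[B,E,A,C,D]
After op 4 (swap(1, 0)): offset=3, physical=[A,C,D,E,B], logical=[E,B,A,C,D]
After op 5 (swap(4, 2)): offset=3, physical=[D,C,A,E,B], logical=[E,B,D,C,A]
After op 6 (rotate(+3)): offset=1, physical=[D,C,A,E,B], logical=[C,A,E,B,D]
After op 7 (swap(0, 2)): offset=1, physical=[D,E,A,C,B], logical=[E,A,C,B,D]
After op 8 (swap(0, 2)): offset=1, physical=[D,C,A,E,B], logical=[C,A,E,B,D]

Answer: D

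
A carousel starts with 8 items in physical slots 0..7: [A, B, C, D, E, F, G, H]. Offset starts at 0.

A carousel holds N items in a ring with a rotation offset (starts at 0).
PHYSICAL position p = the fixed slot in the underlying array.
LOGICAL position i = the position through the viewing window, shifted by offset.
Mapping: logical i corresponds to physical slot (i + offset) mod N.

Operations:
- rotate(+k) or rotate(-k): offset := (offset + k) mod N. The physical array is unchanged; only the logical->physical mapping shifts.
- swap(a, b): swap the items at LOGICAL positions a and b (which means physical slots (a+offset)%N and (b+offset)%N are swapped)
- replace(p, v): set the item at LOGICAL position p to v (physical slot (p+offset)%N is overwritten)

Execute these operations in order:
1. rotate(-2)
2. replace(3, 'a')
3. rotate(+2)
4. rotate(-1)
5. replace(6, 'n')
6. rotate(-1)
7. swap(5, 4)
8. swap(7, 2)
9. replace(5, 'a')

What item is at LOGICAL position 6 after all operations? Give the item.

Answer: E

Derivation:
After op 1 (rotate(-2)): offset=6, physical=[A,B,C,D,E,F,G,H], logical=[G,H,A,B,C,D,E,F]
After op 2 (replace(3, 'a')): offset=6, physical=[A,a,C,D,E,F,G,H], logical=[G,H,A,a,C,D,E,F]
After op 3 (rotate(+2)): offset=0, physical=[A,a,C,D,E,F,G,H], logical=[A,a,C,D,E,F,G,H]
After op 4 (rotate(-1)): offset=7, physical=[A,a,C,D,E,F,G,H], logical=[H,A,a,C,D,E,F,G]
After op 5 (replace(6, 'n')): offset=7, physical=[A,a,C,D,E,n,G,H], logical=[H,A,a,C,D,E,n,G]
After op 6 (rotate(-1)): offset=6, physical=[A,a,C,D,E,n,G,H], logical=[G,H,A,a,C,D,E,n]
After op 7 (swap(5, 4)): offset=6, physical=[A,a,D,C,E,n,G,H], logical=[G,H,A,a,D,C,E,n]
After op 8 (swap(7, 2)): offset=6, physical=[n,a,D,C,E,A,G,H], logical=[G,H,n,a,D,C,E,A]
After op 9 (replace(5, 'a')): offset=6, physical=[n,a,D,a,E,A,G,H], logical=[G,H,n,a,D,a,E,A]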